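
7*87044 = 609308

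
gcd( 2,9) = 1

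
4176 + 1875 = 6051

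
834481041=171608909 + 662872132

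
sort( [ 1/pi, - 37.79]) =[  -  37.79, 1/pi] 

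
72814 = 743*98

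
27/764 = 27/764 =0.04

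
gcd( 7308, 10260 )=36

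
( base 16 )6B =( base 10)107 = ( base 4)1223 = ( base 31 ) 3E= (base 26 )43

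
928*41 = 38048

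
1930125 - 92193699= - 90263574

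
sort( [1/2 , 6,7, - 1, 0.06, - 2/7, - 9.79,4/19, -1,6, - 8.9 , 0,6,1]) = [- 9.79,-8.9, - 1, - 1, - 2/7,0, 0.06, 4/19,1/2, 1,6,6,6,7]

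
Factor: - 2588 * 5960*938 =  - 14468162240 = -2^6*5^1 *7^1 *67^1* 149^1 * 647^1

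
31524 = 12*2627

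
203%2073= 203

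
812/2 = 406=406.00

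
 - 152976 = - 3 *50992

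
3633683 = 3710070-76387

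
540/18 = 30= 30.00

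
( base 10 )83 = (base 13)65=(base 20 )43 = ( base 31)2l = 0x53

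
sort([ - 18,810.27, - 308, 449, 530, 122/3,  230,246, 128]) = [  -  308,- 18, 122/3, 128, 230,  246,  449,530, 810.27]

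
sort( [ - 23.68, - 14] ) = [ - 23.68, - 14]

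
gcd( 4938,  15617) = 1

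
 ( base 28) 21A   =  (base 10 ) 1606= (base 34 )1D8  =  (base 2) 11001000110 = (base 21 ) 3DA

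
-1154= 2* ( - 577)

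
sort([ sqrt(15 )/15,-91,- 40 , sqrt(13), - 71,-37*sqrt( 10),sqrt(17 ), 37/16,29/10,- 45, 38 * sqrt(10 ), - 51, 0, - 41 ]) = [ - 37*sqrt( 10), - 91, -71,  -  51, - 45, - 41, - 40,0,  sqrt(15) /15,37/16, 29/10, sqrt( 13), sqrt (17 ),38*sqrt( 10) ]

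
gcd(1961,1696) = 53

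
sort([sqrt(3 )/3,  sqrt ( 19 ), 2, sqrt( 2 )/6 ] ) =[ sqrt( 2 )/6,sqrt (3 ) /3, 2,sqrt(19)]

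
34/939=34/939 = 0.04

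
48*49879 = 2394192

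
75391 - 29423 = 45968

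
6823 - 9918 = -3095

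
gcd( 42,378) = 42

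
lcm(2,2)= 2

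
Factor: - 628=-2^2 * 157^1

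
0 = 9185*0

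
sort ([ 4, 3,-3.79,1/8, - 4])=[-4, -3.79,1/8, 3,4 ] 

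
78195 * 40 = 3127800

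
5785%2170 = 1445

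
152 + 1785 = 1937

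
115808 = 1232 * 94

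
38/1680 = 19/840  =  0.02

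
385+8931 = 9316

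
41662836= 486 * 85726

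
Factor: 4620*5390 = 24901800 = 2^3*3^1*5^2 * 7^3 * 11^2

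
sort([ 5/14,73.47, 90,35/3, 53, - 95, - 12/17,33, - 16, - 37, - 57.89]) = [ - 95, - 57.89, - 37, - 16 ,  -  12/17,  5/14, 35/3, 33,53 , 73.47,90]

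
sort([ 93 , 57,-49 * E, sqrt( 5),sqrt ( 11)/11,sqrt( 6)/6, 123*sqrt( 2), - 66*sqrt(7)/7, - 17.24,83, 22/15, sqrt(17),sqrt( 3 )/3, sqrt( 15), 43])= [-49 * E ,-66 * sqrt(7) /7, - 17.24 , sqrt (11 ) /11,sqrt( 6)/6,sqrt(3)/3, 22/15,  sqrt ( 5), sqrt( 15 ), sqrt( 17),43, 57,83,93, 123*sqrt( 2)]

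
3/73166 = 3/73166 = 0.00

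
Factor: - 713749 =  - 577^1*1237^1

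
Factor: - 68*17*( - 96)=2^7*3^1 *17^2  =  110976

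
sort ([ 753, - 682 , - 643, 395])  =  [ - 682, - 643,  395, 753 ] 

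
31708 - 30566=1142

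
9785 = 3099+6686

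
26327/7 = 3761= 3761.00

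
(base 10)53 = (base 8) 65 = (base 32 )1L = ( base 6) 125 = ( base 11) 49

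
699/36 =233/12 = 19.42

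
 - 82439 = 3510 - 85949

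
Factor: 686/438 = 3^( - 1 ) * 7^3*73^(  -  1 ) = 343/219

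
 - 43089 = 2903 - 45992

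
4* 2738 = 10952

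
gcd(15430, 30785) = 5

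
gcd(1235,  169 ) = 13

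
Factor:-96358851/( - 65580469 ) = 3^2*29^1*31^ ( - 1 ) * 369191^1*2115499^( - 1) 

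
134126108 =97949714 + 36176394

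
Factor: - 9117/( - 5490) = 2^( - 1)* 5^( - 1 )*61^(-1)*1013^1 = 1013/610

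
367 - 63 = 304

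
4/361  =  4/361 = 0.01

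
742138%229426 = 53860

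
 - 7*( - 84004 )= 588028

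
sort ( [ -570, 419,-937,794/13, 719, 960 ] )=[ - 937, - 570, 794/13 , 419,719,960 ] 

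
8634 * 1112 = 9601008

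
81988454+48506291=130494745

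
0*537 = 0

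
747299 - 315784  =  431515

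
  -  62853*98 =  - 6159594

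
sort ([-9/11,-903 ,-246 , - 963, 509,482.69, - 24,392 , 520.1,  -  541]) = [-963,- 903 , - 541,-246, - 24,  -  9/11 , 392,482.69,  509, 520.1 ] 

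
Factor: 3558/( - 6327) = - 1186/2109 = - 2^1*3^( - 1 )*19^( - 1)*37^ ( - 1) * 593^1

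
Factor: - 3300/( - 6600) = 1/2 = 2^( - 1 )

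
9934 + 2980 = 12914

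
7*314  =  2198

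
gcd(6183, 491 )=1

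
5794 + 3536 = 9330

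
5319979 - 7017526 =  - 1697547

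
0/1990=0 = 0.00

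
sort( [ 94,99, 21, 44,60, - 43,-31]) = [ - 43, - 31, 21,44, 60,94,  99 ]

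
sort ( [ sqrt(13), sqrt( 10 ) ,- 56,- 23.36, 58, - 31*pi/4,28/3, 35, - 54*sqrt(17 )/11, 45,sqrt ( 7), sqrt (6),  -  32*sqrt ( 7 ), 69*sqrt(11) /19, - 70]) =[  -  32 *sqrt(7 ),-70, - 56, -31*pi/4 , - 23.36,-54*sqrt( 17 )/11, sqrt( 6),sqrt(7 ), sqrt(10 ), sqrt(13 ), 28/3 , 69* sqrt (11 )/19, 35, 45, 58 ]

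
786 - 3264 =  - 2478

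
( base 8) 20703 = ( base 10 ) 8643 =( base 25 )DKI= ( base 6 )104003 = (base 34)7g7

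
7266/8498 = 519/607 = 0.86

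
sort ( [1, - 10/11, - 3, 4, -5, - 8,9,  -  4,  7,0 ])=[-8 , - 5, - 4, - 3 , - 10/11, 0, 1, 4,7, 9] 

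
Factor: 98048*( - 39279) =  - 2^8 * 3^1  *  383^1*13093^1 =-3851227392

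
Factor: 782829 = 3^2*86981^1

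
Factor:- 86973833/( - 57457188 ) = 2^(-2 )*3^ ( - 4)*23^1*41^1*149^1*619^1* 177337^( - 1 ) 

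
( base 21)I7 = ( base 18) 137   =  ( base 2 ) 110000001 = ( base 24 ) G1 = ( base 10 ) 385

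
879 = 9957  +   - 9078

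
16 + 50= 66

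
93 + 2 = 95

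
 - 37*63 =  - 2331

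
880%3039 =880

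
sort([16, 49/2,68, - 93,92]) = [ - 93, 16,49/2, 68, 92]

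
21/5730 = 7/1910 = 0.00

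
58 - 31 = 27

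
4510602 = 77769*58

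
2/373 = 2/373 = 0.01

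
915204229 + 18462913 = 933667142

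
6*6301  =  37806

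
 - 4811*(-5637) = 27119607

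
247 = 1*247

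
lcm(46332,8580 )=231660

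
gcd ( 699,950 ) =1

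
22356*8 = 178848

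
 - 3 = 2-5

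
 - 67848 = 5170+-73018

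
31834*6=191004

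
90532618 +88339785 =178872403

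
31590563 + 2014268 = 33604831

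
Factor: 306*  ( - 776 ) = - 2^4*3^2*17^1*97^1 = - 237456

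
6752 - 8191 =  - 1439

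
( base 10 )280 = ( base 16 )118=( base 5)2110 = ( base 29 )9j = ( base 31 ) 91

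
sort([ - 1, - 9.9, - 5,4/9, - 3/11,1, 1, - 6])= [- 9.9, - 6, - 5,-1 , - 3/11, 4/9,1, 1] 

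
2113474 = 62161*34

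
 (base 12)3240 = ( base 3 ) 21120110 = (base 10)5520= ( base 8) 12620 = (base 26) 848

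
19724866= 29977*658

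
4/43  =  4/43 = 0.09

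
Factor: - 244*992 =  - 242048 = - 2^7*31^1 * 61^1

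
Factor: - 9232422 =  - 2^1 * 3^1*83^1 *18539^1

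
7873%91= 47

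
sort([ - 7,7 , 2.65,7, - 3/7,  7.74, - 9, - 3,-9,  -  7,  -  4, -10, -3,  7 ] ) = [  -  10, - 9, - 9,-7, - 7,-4 ,-3,- 3, -3/7,2.65 , 7, 7,7,7.74 ]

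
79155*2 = 158310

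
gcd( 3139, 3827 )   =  43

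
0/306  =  0 = 0.00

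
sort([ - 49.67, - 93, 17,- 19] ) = [ - 93, - 49.67, - 19,17 ]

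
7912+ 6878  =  14790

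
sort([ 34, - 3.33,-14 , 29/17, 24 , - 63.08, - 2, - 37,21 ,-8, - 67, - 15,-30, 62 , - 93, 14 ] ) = [ - 93,-67, - 63.08 , - 37, - 30,-15,- 14,-8,  -  3.33,-2, 29/17,14, 21, 24,34,62]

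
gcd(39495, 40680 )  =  15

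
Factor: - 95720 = - 2^3*5^1*2393^1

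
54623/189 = 54623/189 = 289.01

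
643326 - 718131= - 74805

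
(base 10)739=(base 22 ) 1BD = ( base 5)10424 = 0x2e3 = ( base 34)LP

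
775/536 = 1+ 239/536  =  1.45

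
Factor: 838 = 2^1*419^1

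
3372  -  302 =3070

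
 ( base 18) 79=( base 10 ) 135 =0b10000111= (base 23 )5K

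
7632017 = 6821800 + 810217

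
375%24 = 15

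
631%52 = 7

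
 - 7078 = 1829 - 8907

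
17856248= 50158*356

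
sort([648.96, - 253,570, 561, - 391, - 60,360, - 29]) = [ - 391, - 253 , - 60, - 29,360, 561, 570,648.96 ] 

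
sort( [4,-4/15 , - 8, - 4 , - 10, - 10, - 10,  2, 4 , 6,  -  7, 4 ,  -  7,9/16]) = [ - 10, - 10, - 10, - 8, -7,  -  7,  -  4, - 4/15,9/16, 2, 4, 4, 4 , 6] 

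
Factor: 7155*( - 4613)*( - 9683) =319597243245= 3^3 * 5^1*7^1*23^1 * 53^1*421^1*659^1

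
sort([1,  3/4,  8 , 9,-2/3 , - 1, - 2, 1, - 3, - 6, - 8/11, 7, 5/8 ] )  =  [ - 6, - 3,-2,  -  1, - 8/11,-2/3, 5/8, 3/4,1, 1,7, 8,9]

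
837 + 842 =1679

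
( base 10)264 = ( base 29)93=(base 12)1A0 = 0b100001000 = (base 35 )7j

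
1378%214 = 94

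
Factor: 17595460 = 2^2* 5^1*23^1*29^1*1319^1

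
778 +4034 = 4812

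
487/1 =487 =487.00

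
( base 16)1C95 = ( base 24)CGL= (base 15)227c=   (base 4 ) 1302111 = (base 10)7317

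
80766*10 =807660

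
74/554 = 37/277 = 0.13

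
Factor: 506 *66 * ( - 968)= - 32327328 = - 2^5*3^1*11^4*23^1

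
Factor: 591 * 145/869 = 85695/869= 3^1*5^1*11^( - 1 )*29^1  *79^(  -  1)*197^1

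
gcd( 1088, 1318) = 2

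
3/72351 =1/24117 = 0.00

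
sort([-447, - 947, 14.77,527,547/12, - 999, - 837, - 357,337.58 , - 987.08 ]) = [ - 999, -987.08, - 947, - 837, - 447, - 357,14.77,  547/12,337.58,527 ] 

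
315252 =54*5838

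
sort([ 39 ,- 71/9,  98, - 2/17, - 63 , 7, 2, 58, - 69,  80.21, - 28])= [  -  69,  -  63, - 28, - 71/9, - 2/17,  2, 7,  39,  58 , 80.21,98 ]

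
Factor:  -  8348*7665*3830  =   - 245071818600= - 2^3*3^1*5^2*7^1*73^1*383^1*2087^1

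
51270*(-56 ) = -2871120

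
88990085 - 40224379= 48765706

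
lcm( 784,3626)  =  29008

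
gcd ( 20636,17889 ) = 67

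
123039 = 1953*63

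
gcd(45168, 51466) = 2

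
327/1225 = 327/1225  =  0.27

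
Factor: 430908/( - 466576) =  - 447/484 = - 2^( - 2)*3^1*11^(  -  2 )*149^1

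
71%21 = 8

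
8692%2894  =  10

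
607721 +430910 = 1038631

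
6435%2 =1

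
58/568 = 29/284 = 0.10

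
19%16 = 3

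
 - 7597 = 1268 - 8865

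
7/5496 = 7/5496 = 0.00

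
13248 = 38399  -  25151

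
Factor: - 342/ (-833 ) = 2^1*3^2 * 7^(- 2)*17^(-1 )*19^1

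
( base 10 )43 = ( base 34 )19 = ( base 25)1I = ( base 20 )23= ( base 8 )53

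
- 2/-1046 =1/523 = 0.00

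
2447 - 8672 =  - 6225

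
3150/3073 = 1+11/439=   1.03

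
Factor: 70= 2^1*5^1 * 7^1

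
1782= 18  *99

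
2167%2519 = 2167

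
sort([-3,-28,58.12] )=[ - 28, - 3,58.12]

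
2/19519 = 2/19519  =  0.00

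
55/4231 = 55/4231 = 0.01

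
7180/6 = 1196 +2/3 = 1196.67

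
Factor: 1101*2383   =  3^1*367^1*2383^1 = 2623683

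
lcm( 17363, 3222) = 312534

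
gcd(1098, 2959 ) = 1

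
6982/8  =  872 + 3/4 = 872.75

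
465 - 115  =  350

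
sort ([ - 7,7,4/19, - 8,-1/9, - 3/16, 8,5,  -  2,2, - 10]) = [ - 10, - 8 , - 7, - 2 ,-3/16, - 1/9,4/19, 2,5,  7,8 ]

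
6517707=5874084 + 643623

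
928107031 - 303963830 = 624143201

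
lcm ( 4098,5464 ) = 16392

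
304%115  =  74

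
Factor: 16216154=2^1 * 857^1 * 9461^1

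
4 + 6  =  10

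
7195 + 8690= 15885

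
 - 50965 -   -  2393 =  - 48572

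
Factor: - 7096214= - 2^1  *3548107^1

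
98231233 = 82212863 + 16018370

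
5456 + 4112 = 9568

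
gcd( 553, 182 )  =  7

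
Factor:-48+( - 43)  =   - 7^1*13^1 = - 91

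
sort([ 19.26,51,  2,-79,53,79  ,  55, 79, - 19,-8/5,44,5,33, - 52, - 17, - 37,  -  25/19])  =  [  -  79, - 52, - 37, - 19, - 17,  -  8/5,-25/19,  2, 5, 19.26, 33,44,51,53,55,79,79 ] 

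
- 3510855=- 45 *78019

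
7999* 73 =583927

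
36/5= 36/5 = 7.20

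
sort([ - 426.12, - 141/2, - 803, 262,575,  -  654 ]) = [ - 803,-654, - 426.12,-141/2, 262 , 575 ]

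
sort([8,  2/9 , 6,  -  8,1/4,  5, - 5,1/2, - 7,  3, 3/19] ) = [-8, - 7, - 5,3/19,2/9, 1/4, 1/2,3,5, 6,8]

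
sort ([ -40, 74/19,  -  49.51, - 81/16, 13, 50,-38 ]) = [ -49.51, - 40, - 38, - 81/16, 74/19, 13,  50]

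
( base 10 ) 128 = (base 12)A8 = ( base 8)200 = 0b10000000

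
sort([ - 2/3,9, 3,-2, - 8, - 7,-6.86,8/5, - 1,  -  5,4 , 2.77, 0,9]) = [ - 8, - 7,-6.86, - 5, - 2, - 1, - 2/3, 0, 8/5,2.77,3,4,9,9]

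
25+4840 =4865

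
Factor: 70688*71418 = 2^6*3^1*47^2 * 11903^1 = 5048395584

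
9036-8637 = 399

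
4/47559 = 4/47559 = 0.00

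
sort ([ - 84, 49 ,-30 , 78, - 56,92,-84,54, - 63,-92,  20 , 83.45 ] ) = [ - 92, - 84, - 84, - 63,  -  56, - 30, 20 , 49 , 54,78,83.45 , 92] 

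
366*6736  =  2465376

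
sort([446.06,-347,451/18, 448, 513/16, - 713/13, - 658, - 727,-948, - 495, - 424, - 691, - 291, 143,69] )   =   [ - 948,  -  727, - 691, - 658,-495, - 424, - 347, - 291,  -  713/13, 451/18, 513/16,69, 143, 446.06, 448] 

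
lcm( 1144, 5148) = 10296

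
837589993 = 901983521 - 64393528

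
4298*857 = 3683386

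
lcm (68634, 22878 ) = 68634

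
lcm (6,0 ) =0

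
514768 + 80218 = 594986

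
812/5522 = 406/2761 =0.15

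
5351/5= 1070+1/5= 1070.20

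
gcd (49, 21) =7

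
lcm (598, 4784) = 4784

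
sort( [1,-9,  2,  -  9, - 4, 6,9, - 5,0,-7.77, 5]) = [ - 9, - 9, - 7.77, - 5,-4,  0, 1, 2,5, 6,  9 ] 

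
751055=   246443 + 504612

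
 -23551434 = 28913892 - 52465326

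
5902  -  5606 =296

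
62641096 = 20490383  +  42150713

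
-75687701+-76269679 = -151957380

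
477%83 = 62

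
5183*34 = 176222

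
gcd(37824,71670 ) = 6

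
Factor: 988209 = 3^2*19^1*5779^1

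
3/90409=3/90409 =0.00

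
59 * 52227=3081393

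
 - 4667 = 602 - 5269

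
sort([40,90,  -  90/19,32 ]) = [  -  90/19,32 , 40, 90 ] 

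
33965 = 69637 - 35672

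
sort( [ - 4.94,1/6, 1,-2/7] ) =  [ - 4.94, - 2/7, 1/6,  1]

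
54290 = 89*610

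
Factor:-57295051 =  - 11^1*19^1*274139^1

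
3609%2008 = 1601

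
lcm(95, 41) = 3895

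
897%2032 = 897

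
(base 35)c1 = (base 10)421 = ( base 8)645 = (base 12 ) 2b1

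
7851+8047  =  15898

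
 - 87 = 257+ - 344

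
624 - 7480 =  - 6856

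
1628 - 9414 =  - 7786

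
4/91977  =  4/91977 =0.00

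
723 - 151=572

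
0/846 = 0 = 0.00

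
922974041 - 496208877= 426765164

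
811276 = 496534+314742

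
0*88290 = 0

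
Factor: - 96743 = - 89^1*1087^1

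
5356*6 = 32136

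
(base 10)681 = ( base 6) 3053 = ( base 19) 1GG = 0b1010101001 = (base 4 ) 22221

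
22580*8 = 180640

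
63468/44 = 15867/11= 1442.45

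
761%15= 11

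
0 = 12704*0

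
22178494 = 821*27014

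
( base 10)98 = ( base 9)118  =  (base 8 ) 142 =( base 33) 2w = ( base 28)3E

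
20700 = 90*230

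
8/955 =8/955=0.01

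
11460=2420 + 9040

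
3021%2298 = 723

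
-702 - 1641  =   -2343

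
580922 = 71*8182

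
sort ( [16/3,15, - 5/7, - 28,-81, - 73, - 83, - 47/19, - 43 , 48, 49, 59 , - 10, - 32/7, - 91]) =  [ - 91,-83, - 81, - 73, - 43, - 28, - 10, - 32/7, - 47/19, - 5/7,16/3, 15,48,49, 59 ]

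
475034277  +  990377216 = 1465411493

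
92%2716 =92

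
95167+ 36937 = 132104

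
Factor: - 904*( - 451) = 2^3 * 11^1*41^1*113^1 =407704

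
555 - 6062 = - 5507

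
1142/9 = 1142/9 = 126.89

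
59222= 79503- 20281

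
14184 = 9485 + 4699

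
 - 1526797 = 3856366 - 5383163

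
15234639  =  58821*259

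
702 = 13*54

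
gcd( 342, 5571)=9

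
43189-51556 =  - 8367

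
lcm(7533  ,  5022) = 15066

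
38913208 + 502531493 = 541444701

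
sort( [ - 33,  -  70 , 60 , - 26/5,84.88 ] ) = [  -  70, - 33,-26/5, 60, 84.88] 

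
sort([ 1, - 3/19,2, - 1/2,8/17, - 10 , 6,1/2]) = [ - 10, - 1/2,-3/19,8/17  ,  1/2,1,2,6]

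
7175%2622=1931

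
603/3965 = 603/3965 = 0.15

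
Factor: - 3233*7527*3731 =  - 3^1 * 7^1*13^2*41^1*53^1 * 61^1 * 193^1 = - 90793105221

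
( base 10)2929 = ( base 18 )90d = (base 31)31f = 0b101101110001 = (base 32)2RH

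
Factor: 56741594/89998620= 28370797/44999310= 2^( - 1 ) * 3^(  -  1 )*5^( - 1 )*7^1 * 13^1 * 31^1 * 89^1*113^1 * 1499977^( - 1) 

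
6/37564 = 3/18782 = 0.00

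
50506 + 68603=119109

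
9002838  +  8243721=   17246559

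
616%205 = 1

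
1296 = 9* 144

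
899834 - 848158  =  51676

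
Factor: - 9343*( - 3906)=36493758 = 2^1*3^2 * 7^1*31^1*9343^1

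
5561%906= 125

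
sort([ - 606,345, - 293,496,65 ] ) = [-606, - 293,65,345,496] 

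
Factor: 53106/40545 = 2^1*3^ ( - 1 )*5^(  -  1 )*17^ (  -  1)*167^1 = 334/255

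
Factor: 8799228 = 2^2*3^2*244423^1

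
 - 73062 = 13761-86823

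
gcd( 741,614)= 1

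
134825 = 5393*25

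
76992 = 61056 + 15936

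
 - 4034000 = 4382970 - 8416970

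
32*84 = 2688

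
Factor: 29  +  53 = 2^1*41^1 = 82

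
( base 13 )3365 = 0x1c0d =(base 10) 7181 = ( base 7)26636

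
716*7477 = 5353532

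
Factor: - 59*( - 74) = 4366  =  2^1*37^1*59^1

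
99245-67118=32127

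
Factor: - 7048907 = - 37^1*59^1*3229^1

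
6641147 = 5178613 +1462534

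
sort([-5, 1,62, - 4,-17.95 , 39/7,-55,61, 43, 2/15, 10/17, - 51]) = [ - 55 ,  -  51, - 17.95, - 5, - 4,2/15,10/17 , 1, 39/7,43, 61,62] 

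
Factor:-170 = -2^1 *5^1*17^1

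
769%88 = 65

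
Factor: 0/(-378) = 0 = 0^1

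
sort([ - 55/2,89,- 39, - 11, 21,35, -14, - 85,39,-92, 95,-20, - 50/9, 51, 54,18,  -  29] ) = [ - 92, - 85 , - 39, - 29, - 55/2, - 20, - 14, - 11, - 50/9,18, 21,  35, 39,51,  54, 89, 95] 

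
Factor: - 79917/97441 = -3^1*17^1*1567^1*97441^ ( - 1 ) 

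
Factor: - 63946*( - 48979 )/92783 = 3132011134/92783=2^1*7^1*31^ ( - 1 )*41^ ( - 1 ) * 73^(-1)*6997^1*31973^1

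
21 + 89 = 110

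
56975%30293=26682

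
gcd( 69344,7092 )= 788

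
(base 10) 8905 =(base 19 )15CD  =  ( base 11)6766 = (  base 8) 21311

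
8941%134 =97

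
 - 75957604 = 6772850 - 82730454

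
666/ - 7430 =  - 1 + 3382/3715 = - 0.09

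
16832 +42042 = 58874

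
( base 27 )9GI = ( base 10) 7011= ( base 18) 13b9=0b1101101100011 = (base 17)1747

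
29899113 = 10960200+18938913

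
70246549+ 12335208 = 82581757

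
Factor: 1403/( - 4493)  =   - 23^1*61^1*4493^( - 1)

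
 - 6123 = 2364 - 8487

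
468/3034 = 234/1517= 0.15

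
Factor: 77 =7^1*11^1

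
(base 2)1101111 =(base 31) 3I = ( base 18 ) 63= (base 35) 36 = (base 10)111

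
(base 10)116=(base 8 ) 164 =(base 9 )138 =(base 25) 4G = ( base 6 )312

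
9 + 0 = 9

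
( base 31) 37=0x64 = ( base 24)44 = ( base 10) 100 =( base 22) 4c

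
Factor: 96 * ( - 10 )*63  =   - 2^6*3^3*5^1*7^1 = - 60480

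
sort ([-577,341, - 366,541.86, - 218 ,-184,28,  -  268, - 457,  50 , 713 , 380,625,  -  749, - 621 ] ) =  [ - 749,  -  621, - 577,-457, - 366, - 268,-218, - 184, 28,  50 , 341,380,541.86, 625,713 ]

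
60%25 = 10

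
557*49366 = 27496862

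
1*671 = 671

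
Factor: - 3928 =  - 2^3* 491^1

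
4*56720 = 226880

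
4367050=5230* 835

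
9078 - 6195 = 2883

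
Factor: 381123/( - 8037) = -901/19 = - 17^1*19^(- 1)*53^1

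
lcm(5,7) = 35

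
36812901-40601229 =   -  3788328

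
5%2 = 1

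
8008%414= 142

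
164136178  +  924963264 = 1089099442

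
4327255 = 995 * 4349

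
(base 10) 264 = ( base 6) 1120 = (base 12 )1A0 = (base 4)10020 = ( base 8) 410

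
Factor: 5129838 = 2^1*3^3  *7^1 * 41^1*331^1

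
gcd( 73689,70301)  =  847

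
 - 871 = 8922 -9793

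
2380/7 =340  =  340.00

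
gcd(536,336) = 8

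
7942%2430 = 652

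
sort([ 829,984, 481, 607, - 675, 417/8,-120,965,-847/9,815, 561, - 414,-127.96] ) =[ - 675, -414, - 127.96, - 120, - 847/9,417/8,481, 561, 607, 815,829,965,984 ] 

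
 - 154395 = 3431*( - 45) 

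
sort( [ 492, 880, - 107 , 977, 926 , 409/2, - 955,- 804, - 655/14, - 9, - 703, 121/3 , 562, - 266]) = [ -955 , - 804, - 703,  -  266, -107 ,  -  655/14, - 9, 121/3,409/2,492, 562, 880, 926, 977 ] 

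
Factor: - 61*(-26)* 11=2^1 *11^1*13^1*61^1=17446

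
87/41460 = 29/13820 = 0.00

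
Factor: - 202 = - 2^1*101^1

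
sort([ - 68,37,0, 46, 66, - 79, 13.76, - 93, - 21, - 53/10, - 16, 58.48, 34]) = [ - 93,- 79, - 68, - 21, - 16, - 53/10 , 0,13.76,34 , 37,46,58.48,66]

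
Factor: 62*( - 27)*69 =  - 115506  =  -2^1*3^4*23^1*31^1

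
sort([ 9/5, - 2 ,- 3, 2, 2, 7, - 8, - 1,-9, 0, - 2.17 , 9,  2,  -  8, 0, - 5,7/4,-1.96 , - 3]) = [ -9,- 8,-8, -5, - 3,-3,-2.17, - 2,-1.96, - 1, 0,0, 7/4, 9/5,2,2, 2,7,9] 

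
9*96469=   868221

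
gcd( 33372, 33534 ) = 162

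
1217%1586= 1217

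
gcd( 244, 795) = 1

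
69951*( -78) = -5456178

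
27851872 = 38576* 722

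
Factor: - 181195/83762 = -2^( - 1) * 5^1*167^1*193^(-1)=-835/386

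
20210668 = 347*58244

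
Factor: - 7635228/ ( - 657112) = 1908807/164278 = 2^ (-1)*3^1*277^1 * 2297^1*82139^( - 1 )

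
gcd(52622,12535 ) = 1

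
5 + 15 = 20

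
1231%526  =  179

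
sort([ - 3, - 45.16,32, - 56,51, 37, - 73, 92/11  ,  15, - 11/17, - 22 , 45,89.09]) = [ - 73,-56,-45.16 , - 22, - 3, - 11/17,92/11, 15, 32,  37,45,51,89.09] 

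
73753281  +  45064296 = 118817577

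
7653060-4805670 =2847390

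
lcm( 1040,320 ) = 4160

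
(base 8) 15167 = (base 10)6775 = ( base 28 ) 8hr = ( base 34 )5T9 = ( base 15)201A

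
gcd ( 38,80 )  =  2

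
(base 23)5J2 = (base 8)6014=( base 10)3084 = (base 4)300030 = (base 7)11664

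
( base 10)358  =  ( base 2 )101100110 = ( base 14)1B8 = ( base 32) b6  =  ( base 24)em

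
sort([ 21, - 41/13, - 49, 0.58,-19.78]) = [ - 49, - 19.78, - 41/13, 0.58,21 ]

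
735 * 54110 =39770850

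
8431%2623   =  562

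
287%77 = 56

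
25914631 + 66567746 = 92482377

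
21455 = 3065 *7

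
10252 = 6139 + 4113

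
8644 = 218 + 8426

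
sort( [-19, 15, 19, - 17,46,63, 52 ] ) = [ - 19,-17,15, 19,46 , 52,63]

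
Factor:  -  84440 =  - 2^3*5^1 * 2111^1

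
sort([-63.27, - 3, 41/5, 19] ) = [ - 63.27, - 3, 41/5,19]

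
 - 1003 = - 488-515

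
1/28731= 1/28731=0.00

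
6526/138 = 47 + 20/69 = 47.29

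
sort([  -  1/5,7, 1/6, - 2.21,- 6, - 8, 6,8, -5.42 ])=[ - 8, - 6,-5.42, - 2.21, - 1/5, 1/6, 6, 7,8] 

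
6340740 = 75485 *84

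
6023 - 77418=  -  71395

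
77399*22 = 1702778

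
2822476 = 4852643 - 2030167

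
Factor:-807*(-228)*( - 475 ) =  - 2^2*3^2*5^2*19^2*269^1 = - 87398100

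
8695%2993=2709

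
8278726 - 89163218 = -80884492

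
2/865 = 2/865 =0.00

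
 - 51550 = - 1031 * 50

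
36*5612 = 202032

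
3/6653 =3/6653 =0.00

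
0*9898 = 0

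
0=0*8147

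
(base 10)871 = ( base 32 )r7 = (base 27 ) 157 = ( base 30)T1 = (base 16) 367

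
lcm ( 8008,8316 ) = 216216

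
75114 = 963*78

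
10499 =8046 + 2453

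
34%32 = 2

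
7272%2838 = 1596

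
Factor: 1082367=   3^2*11^1 * 13^1 *29^2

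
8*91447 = 731576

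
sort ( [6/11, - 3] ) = [ - 3, 6/11]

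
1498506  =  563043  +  935463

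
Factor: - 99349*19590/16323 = -648748970/5441 =- 2^1*5^1*653^1*5441^( - 1 )*99349^1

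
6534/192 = 34 + 1/32 = 34.03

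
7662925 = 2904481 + 4758444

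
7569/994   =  7569/994 = 7.61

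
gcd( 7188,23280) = 12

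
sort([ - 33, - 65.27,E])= [ - 65.27 ,-33,E]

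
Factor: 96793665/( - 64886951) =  - 3^1 * 5^1*17^1*37^1*1291^( - 1 ) * 10259^1*50261^( - 1)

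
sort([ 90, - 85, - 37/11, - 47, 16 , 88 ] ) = [ - 85, - 47, - 37/11, 16,88, 90 ] 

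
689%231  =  227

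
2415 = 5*483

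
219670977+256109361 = 475780338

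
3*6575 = 19725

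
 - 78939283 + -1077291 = -80016574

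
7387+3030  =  10417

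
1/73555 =1/73555 = 0.00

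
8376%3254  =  1868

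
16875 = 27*625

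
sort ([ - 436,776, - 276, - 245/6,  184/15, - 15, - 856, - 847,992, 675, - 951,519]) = [ - 951, - 856, - 847, - 436,  -  276, - 245/6, - 15  ,  184/15, 519,675, 776 , 992]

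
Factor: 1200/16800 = 2^( - 1 )*7^(  -  1) = 1/14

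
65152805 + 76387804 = 141540609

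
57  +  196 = 253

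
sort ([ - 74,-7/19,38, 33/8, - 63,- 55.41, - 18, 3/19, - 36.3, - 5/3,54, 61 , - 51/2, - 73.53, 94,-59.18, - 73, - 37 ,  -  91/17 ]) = [  -  74, - 73.53,  -  73, - 63,-59.18 , - 55.41, - 37, - 36.3, - 51/2, - 18, - 91/17, - 5/3,-7/19,3/19,33/8,38, 54 , 61,94 ]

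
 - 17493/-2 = 8746 + 1/2= 8746.50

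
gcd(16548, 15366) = 1182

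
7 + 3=10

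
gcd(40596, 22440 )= 204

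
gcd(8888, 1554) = 2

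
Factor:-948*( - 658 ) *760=474075840  =  2^6*3^1*5^1*7^1 * 19^1*47^1*79^1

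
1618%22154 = 1618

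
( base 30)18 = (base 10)38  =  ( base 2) 100110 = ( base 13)2C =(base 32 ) 16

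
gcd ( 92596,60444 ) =4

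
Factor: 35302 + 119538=154840=2^3*5^1*7^2*79^1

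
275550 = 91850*3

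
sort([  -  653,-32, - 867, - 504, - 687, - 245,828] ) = [  -  867, - 687,-653, - 504, - 245,-32,828] 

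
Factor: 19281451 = 7^2*17^1*79^1*293^1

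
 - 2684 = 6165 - 8849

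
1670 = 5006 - 3336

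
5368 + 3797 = 9165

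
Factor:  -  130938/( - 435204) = 2^( - 1)*3^(- 1)*7^(-1)*11^(- 1)*139^1 = 139/462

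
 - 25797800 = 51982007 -77779807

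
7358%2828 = 1702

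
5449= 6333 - 884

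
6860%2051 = 707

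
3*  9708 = 29124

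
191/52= 191/52 = 3.67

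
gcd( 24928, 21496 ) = 8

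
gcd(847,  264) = 11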